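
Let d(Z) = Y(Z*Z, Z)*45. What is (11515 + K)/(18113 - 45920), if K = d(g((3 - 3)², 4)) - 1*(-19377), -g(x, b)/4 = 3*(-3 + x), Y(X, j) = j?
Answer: -32512/27807 ≈ -1.1692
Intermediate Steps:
g(x, b) = 36 - 12*x (g(x, b) = -12*(-3 + x) = -4*(-9 + 3*x) = 36 - 12*x)
d(Z) = 45*Z (d(Z) = Z*45 = 45*Z)
K = 20997 (K = 45*(36 - 12*(3 - 3)²) - 1*(-19377) = 45*(36 - 12*0²) + 19377 = 45*(36 - 12*0) + 19377 = 45*(36 + 0) + 19377 = 45*36 + 19377 = 1620 + 19377 = 20997)
(11515 + K)/(18113 - 45920) = (11515 + 20997)/(18113 - 45920) = 32512/(-27807) = 32512*(-1/27807) = -32512/27807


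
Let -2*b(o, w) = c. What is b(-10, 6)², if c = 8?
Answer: 16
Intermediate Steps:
b(o, w) = -4 (b(o, w) = -½*8 = -4)
b(-10, 6)² = (-4)² = 16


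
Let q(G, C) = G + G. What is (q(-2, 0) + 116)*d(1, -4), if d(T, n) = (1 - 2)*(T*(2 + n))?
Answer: 224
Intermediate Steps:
q(G, C) = 2*G
d(T, n) = -T*(2 + n)
(q(-2, 0) + 116)*d(1, -4) = (2*(-2) + 116)*(-1*1*(2 - 4)) = (-4 + 116)*(-1*1*(-2)) = 112*2 = 224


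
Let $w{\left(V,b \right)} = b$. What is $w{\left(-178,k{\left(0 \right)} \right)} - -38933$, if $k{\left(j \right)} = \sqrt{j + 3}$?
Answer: $38933 + \sqrt{3} \approx 38935.0$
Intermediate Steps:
$k{\left(j \right)} = \sqrt{3 + j}$
$w{\left(-178,k{\left(0 \right)} \right)} - -38933 = \sqrt{3 + 0} - -38933 = \sqrt{3} + 38933 = 38933 + \sqrt{3}$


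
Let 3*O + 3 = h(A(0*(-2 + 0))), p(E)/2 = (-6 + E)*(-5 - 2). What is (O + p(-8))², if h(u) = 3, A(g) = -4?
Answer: 38416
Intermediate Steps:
p(E) = 84 - 14*E (p(E) = 2*((-6 + E)*(-5 - 2)) = 2*((-6 + E)*(-7)) = 2*(42 - 7*E) = 84 - 14*E)
O = 0 (O = -1 + (⅓)*3 = -1 + 1 = 0)
(O + p(-8))² = (0 + (84 - 14*(-8)))² = (0 + (84 + 112))² = (0 + 196)² = 196² = 38416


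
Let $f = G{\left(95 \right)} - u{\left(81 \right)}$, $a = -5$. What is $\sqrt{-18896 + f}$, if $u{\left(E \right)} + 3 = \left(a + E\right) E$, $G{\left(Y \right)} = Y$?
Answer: $i \sqrt{24954} \approx 157.97 i$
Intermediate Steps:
$u{\left(E \right)} = -3 + E \left(-5 + E\right)$ ($u{\left(E \right)} = -3 + \left(-5 + E\right) E = -3 + E \left(-5 + E\right)$)
$f = -6058$ ($f = 95 - \left(-3 + 81^{2} - 405\right) = 95 - \left(-3 + 6561 - 405\right) = 95 - 6153 = -6058$)
$\sqrt{-18896 + f} = \sqrt{-18896 - 6058} = \sqrt{-24954} = i \sqrt{24954}$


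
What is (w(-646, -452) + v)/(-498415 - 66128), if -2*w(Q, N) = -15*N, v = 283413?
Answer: -93341/188181 ≈ -0.49602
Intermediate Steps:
w(Q, N) = 15*N/2 (w(Q, N) = -(-15)*N/2 = 15*N/2)
(w(-646, -452) + v)/(-498415 - 66128) = ((15/2)*(-452) + 283413)/(-498415 - 66128) = (-3390 + 283413)/(-564543) = 280023*(-1/564543) = -93341/188181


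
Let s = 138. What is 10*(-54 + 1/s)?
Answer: -37255/69 ≈ -539.93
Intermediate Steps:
10*(-54 + 1/s) = 10*(-54 + 1/138) = 10*(-7451/138) = -37255/69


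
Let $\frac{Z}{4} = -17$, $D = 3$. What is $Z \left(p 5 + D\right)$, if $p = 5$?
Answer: $-1904$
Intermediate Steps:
$Z = -68$ ($Z = 4 \left(-17\right) = -68$)
$Z \left(p 5 + D\right) = - 68 \left(5 \cdot 5 + 3\right) = - 68 \left(25 + 3\right) = \left(-68\right) 28 = -1904$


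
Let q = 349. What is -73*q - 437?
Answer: -25914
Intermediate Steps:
-73*q - 437 = -73*349 - 437 = -25477 - 437 = -25914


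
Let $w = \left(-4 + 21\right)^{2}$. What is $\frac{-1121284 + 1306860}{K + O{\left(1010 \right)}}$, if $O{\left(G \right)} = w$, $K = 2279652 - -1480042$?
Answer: $\frac{185576}{3759983} \approx 0.049356$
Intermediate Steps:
$w = 289$ ($w = 17^{2} = 289$)
$K = 3759694$ ($K = 2279652 + 1480042 = 3759694$)
$O{\left(G \right)} = 289$
$\frac{-1121284 + 1306860}{K + O{\left(1010 \right)}} = \frac{-1121284 + 1306860}{3759694 + 289} = \frac{185576}{3759983}$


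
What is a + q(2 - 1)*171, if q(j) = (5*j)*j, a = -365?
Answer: 490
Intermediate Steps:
q(j) = 5*j²
a + q(2 - 1)*171 = -365 + (5*(2 - 1)²)*171 = -365 + (5*1²)*171 = -365 + (5*1)*171 = -365 + 5*171 = -365 + 855 = 490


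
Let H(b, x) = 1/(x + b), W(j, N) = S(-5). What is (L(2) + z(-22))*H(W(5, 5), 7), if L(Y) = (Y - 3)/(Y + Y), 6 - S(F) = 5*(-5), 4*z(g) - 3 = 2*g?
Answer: -21/76 ≈ -0.27632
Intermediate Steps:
z(g) = ¾ + g/2 (z(g) = ¾ + (2*g)/4 = ¾ + g/2)
S(F) = 31 (S(F) = 6 - 5*(-5) = 6 - 1*(-25) = 6 + 25 = 31)
W(j, N) = 31
L(Y) = (-3 + Y)/(2*Y) (L(Y) = (-3 + Y)/((2*Y)) = (-3 + Y)*(1/(2*Y)) = (-3 + Y)/(2*Y))
H(b, x) = 1/(b + x)
(L(2) + z(-22))*H(W(5, 5), 7) = ((½)*(-3 + 2)/2 + (¾ + (½)*(-22)))/(31 + 7) = ((½)*(½)*(-1) + (¾ - 11))/38 = (-¼ - 41/4)*(1/38) = -21/2*1/38 = -21/76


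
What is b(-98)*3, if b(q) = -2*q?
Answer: 588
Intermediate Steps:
b(-98)*3 = -2*(-98)*3 = 196*3 = 588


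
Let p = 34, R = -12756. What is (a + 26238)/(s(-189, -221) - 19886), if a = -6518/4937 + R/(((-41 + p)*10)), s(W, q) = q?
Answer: -4565055266/3474389065 ≈ -1.3139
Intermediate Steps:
a = 31260056/172795 (a = -6518/4937 - 12756*1/(10*(-41 + 34)) = -6518*1/4937 - 12756/((-7*10)) = -6518/4937 - 12756/(-70) = -6518/4937 - 12756*(-1/70) = -6518/4937 + 6378/35 = 31260056/172795 ≈ 180.91)
(a + 26238)/(s(-189, -221) - 19886) = (31260056/172795 + 26238)/(-221 - 19886) = (4565055266/172795)/(-20107) = (4565055266/172795)*(-1/20107) = -4565055266/3474389065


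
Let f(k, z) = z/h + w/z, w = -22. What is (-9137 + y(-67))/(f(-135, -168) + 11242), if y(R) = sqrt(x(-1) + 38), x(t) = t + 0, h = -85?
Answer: -65238180/80282927 + 7140*sqrt(37)/80282927 ≈ -0.81206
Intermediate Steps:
x(t) = t
f(k, z) = -22/z - z/85 (f(k, z) = z/(-85) - 22/z = z*(-1/85) - 22/z = -z/85 - 22/z = -22/z - z/85)
y(R) = sqrt(37) (y(R) = sqrt(-1 + 38) = sqrt(37))
(-9137 + y(-67))/(f(-135, -168) + 11242) = (-9137 + sqrt(37))/((-22/(-168) - 1/85*(-168)) + 11242) = (-9137 + sqrt(37))/((-22*(-1/168) + 168/85) + 11242) = (-9137 + sqrt(37))/((11/84 + 168/85) + 11242) = (-9137 + sqrt(37))/(15047/7140 + 11242) = (-9137 + sqrt(37))/(80282927/7140) = (-9137 + sqrt(37))*(7140/80282927) = -65238180/80282927 + 7140*sqrt(37)/80282927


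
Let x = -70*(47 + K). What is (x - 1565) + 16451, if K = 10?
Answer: 10896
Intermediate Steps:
x = -3990 (x = -70*(47 + 10) = -70*57 = -3990)
(x - 1565) + 16451 = (-3990 - 1565) + 16451 = -5555 + 16451 = 10896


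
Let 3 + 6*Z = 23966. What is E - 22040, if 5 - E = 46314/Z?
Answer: -17042019/773 ≈ -22047.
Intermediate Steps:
Z = 23963/6 (Z = -½ + (⅙)*23966 = -½ + 11983/3 = 23963/6 ≈ 3993.8)
E = -5099/773 (E = 5 - 46314/23963/6 = 5 - 46314*6/23963 = 5 - 1*8964/773 = 5 - 8964/773 = -5099/773 ≈ -6.5964)
E - 22040 = -5099/773 - 22040 = -17042019/773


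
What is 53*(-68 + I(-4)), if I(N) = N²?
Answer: -2756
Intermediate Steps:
53*(-68 + I(-4)) = 53*(-68 + (-4)²) = 53*(-68 + 16) = 53*(-52) = -2756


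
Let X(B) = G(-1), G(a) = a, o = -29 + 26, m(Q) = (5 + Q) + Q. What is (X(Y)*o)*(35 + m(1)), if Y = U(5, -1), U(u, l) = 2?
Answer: 126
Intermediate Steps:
m(Q) = 5 + 2*Q
Y = 2
o = -3
X(B) = -1
(X(Y)*o)*(35 + m(1)) = (-1*(-3))*(35 + (5 + 2*1)) = 3*(35 + (5 + 2)) = 3*(35 + 7) = 3*42 = 126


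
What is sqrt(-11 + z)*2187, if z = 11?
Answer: 0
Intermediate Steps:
sqrt(-11 + z)*2187 = sqrt(-11 + 11)*2187 = sqrt(0)*2187 = 0*2187 = 0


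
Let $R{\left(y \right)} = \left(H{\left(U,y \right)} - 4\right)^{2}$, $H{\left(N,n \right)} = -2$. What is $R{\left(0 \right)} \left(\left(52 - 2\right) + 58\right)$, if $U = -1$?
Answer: $3888$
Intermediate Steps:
$R{\left(y \right)} = 36$ ($R{\left(y \right)} = \left(-2 - 4\right)^{2} = \left(-6\right)^{2} = 36$)
$R{\left(0 \right)} \left(\left(52 - 2\right) + 58\right) = 36 \left(\left(52 - 2\right) + 58\right) = 36 \left(50 + 58\right) = 36 \cdot 108 = 3888$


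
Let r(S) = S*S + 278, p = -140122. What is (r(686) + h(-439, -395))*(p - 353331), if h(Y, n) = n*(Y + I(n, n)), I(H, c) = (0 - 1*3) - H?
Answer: -241515142867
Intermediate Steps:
r(S) = 278 + S**2 (r(S) = S**2 + 278 = 278 + S**2)
I(H, c) = -3 - H (I(H, c) = (0 - 3) - H = -3 - H)
h(Y, n) = n*(-3 + Y - n) (h(Y, n) = n*(Y + (-3 - n)) = n*(-3 + Y - n))
(r(686) + h(-439, -395))*(p - 353331) = ((278 + 686**2) - 395*(-3 - 439 - 1*(-395)))*(-140122 - 353331) = ((278 + 470596) - 395*(-3 - 439 + 395))*(-493453) = (470874 - 395*(-47))*(-493453) = (470874 + 18565)*(-493453) = 489439*(-493453) = -241515142867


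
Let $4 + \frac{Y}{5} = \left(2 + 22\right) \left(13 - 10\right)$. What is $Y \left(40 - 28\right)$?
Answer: $4080$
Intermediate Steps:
$Y = 340$ ($Y = -20 + 5 \left(2 + 22\right) \left(13 - 10\right) = -20 + 5 \cdot 24 \cdot 3 = -20 + 5 \cdot 72 = -20 + 360 = 340$)
$Y \left(40 - 28\right) = 340 \left(40 - 28\right) = 340 \cdot 12 = 4080$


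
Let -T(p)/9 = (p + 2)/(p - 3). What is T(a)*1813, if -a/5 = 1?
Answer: -48951/8 ≈ -6118.9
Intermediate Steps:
a = -5 (a = -5*1 = -5)
T(p) = -9*(2 + p)/(-3 + p) (T(p) = -9*(p + 2)/(p - 3) = -9*(2 + p)/(-3 + p))
T(a)*1813 = (9*(-2 - 1*(-5))/(-3 - 5))*1813 = (9*(-2 + 5)/(-8))*1813 = (9*(-⅛)*3)*1813 = -27/8*1813 = -48951/8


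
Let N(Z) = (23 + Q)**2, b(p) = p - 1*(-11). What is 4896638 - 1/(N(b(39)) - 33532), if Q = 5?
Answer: 160355101225/32748 ≈ 4.8966e+6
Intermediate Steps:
b(p) = 11 + p (b(p) = p + 11 = 11 + p)
N(Z) = 784 (N(Z) = (23 + 5)**2 = 28**2 = 784)
4896638 - 1/(N(b(39)) - 33532) = 4896638 - 1/(784 - 33532) = 4896638 - 1/(-32748) = 4896638 - 1*(-1/32748) = 4896638 + 1/32748 = 160355101225/32748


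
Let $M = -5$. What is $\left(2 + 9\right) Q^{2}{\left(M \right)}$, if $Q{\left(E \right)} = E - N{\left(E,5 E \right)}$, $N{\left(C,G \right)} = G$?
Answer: $4400$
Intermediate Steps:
$Q{\left(E \right)} = - 4 E$ ($Q{\left(E \right)} = E - 5 E = - 4 E$)
$\left(2 + 9\right) Q^{2}{\left(M \right)} = \left(2 + 9\right) \left(\left(-4\right) \left(-5\right)\right)^{2} = 11 \cdot 20^{2} = 11 \cdot 400 = 4400$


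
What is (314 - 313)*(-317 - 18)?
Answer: -335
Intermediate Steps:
(314 - 313)*(-317 - 18) = 1*(-335) = -335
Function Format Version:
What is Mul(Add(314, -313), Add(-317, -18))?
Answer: -335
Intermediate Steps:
Mul(Add(314, -313), Add(-317, -18)) = Mul(1, -335) = -335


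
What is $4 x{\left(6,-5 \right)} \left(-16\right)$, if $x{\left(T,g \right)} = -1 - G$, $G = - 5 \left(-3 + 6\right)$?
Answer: $-896$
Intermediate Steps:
$G = -15$ ($G = \left(-5\right) 3 = -15$)
$x{\left(T,g \right)} = 14$ ($x{\left(T,g \right)} = -1 - -15 = -1 + 15 = 14$)
$4 x{\left(6,-5 \right)} \left(-16\right) = 4 \cdot 14 \left(-16\right) = 56 \left(-16\right) = -896$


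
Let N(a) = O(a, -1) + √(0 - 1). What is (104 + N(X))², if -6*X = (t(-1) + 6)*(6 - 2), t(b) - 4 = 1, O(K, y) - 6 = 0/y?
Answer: (110 + I)² ≈ 12099.0 + 220.0*I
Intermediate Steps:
O(K, y) = 6 (O(K, y) = 6 + 0/y = 6 + 0 = 6)
t(b) = 5 (t(b) = 4 + 1 = 5)
X = -22/3 (X = -(5 + 6)*(6 - 2)/6 = -11*4/6 = -⅙*44 = -22/3 ≈ -7.3333)
N(a) = 6 + I (N(a) = 6 + √(0 - 1) = 6 + √(-1) = 6 + I)
(104 + N(X))² = (104 + (6 + I))² = (110 + I)²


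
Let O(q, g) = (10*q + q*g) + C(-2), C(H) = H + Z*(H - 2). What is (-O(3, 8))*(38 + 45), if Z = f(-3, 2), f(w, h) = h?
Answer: -3652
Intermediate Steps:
Z = 2
C(H) = -4 + 3*H (C(H) = H + 2*(H - 2) = H + 2*(-2 + H) = H + (-4 + 2*H) = -4 + 3*H)
O(q, g) = -10 + 10*q + g*q (O(q, g) = (10*q + q*g) + (-4 + 3*(-2)) = (10*q + g*q) + (-4 - 6) = (10*q + g*q) - 10 = -10 + 10*q + g*q)
(-O(3, 8))*(38 + 45) = (-(-10 + 10*3 + 8*3))*(38 + 45) = -(-10 + 30 + 24)*83 = -1*44*83 = -44*83 = -3652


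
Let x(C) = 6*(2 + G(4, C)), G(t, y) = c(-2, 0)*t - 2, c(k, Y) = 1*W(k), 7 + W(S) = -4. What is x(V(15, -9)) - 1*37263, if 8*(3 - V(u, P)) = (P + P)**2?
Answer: -37527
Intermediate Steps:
W(S) = -11 (W(S) = -7 - 4 = -11)
c(k, Y) = -11 (c(k, Y) = 1*(-11) = -11)
G(t, y) = -2 - 11*t (G(t, y) = -11*t - 2 = -2 - 11*t)
V(u, P) = 3 - P**2/2 (V(u, P) = 3 - (P + P)**2/8 = 3 - 4*P**2/8 = 3 - P**2/2)
x(C) = -264 (x(C) = 6*(2 + (-2 - 11*4)) = 6*(2 + (-2 - 44)) = 6*(2 - 46) = 6*(-44) = -264)
x(V(15, -9)) - 1*37263 = -264 - 1*37263 = -264 - 37263 = -37527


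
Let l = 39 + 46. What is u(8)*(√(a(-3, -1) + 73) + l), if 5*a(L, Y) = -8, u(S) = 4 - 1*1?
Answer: 255 + 3*√1785/5 ≈ 280.35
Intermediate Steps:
u(S) = 3 (u(S) = 4 - 1 = 3)
a(L, Y) = -8/5 (a(L, Y) = (⅕)*(-8) = -8/5)
l = 85
u(8)*(√(a(-3, -1) + 73) + l) = 3*(√(-8/5 + 73) + 85) = 3*(√(357/5) + 85) = 3*(√1785/5 + 85) = 3*(85 + √1785/5) = 255 + 3*√1785/5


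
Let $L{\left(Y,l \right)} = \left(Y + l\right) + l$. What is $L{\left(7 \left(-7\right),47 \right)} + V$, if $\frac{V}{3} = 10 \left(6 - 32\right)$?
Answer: $-735$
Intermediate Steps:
$L{\left(Y,l \right)} = Y + 2 l$
$V = -780$ ($V = 3 \cdot 10 \left(6 - 32\right) = 3 \cdot 10 \left(-26\right) = 3 \left(-260\right) = -780$)
$L{\left(7 \left(-7\right),47 \right)} + V = \left(7 \left(-7\right) + 2 \cdot 47\right) - 780 = \left(-49 + 94\right) - 780 = 45 - 780 = -735$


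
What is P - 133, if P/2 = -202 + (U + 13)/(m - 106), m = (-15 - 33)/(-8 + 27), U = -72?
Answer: -552526/1031 ≈ -535.91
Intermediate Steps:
m = -48/19 ≈ -2.5263
P = -415403/1031 (P = 2*(-202 + (-72 + 13)/(-48/19 - 106)) = 2*(-202 - 59/(-2062/19)) = 2*(-202 - 59*(-19/2062)) = 2*(-202 + 1121/2062) = 2*(-415403/2062) = -415403/1031 ≈ -402.91)
P - 133 = -415403/1031 - 133 = -552526/1031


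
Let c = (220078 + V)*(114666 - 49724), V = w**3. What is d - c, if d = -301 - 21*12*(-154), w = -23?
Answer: -13502117655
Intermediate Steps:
V = -12167 (V = (-23)**3 = -12167)
d = 38507 (d = -301 - 252*(-154) = -301 + 38808 = 38507)
c = 13502156162 (c = (220078 - 12167)*(114666 - 49724) = 207911*64942 = 13502156162)
d - c = 38507 - 1*13502156162 = 38507 - 13502156162 = -13502117655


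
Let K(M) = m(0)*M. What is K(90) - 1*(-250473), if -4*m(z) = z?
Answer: 250473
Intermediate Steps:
m(z) = -z/4
K(M) = 0 (K(M) = (-¼*0)*M = 0*M = 0)
K(90) - 1*(-250473) = 0 - 1*(-250473) = 0 + 250473 = 250473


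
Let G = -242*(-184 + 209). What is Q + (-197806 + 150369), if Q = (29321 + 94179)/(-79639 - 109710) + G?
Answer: -10127833463/189349 ≈ -53488.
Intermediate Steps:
G = -6050 (G = -242*25 = -6050)
Q = -1145684950/189349 (Q = (29321 + 94179)/(-79639 - 109710) - 6050 = 123500/(-189349) - 6050 = 123500*(-1/189349) - 6050 = -123500/189349 - 6050 = -1145684950/189349 ≈ -6050.6)
Q + (-197806 + 150369) = -1145684950/189349 + (-197806 + 150369) = -1145684950/189349 - 47437 = -10127833463/189349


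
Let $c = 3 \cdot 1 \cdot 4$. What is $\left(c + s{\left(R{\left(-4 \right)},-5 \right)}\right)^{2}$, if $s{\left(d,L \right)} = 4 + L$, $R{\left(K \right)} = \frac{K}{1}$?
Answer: $121$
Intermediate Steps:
$R{\left(K \right)} = K$ ($R{\left(K \right)} = K 1 = K$)
$c = 12$ ($c = 3 \cdot 4 = 12$)
$\left(c + s{\left(R{\left(-4 \right)},-5 \right)}\right)^{2} = \left(12 + \left(4 - 5\right)\right)^{2} = \left(12 - 1\right)^{2} = 11^{2} = 121$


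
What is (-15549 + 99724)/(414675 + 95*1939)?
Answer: 16835/119776 ≈ 0.14055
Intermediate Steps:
(-15549 + 99724)/(414675 + 95*1939) = 84175/(414675 + 184205) = 84175/598880 = 84175*(1/598880) = 16835/119776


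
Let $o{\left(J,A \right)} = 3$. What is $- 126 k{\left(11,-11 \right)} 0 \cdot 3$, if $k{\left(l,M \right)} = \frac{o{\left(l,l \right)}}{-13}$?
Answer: $0$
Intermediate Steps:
$k{\left(l,M \right)} = - \frac{3}{13}$ ($k{\left(l,M \right)} = \frac{3}{-13} = 3 \left(- \frac{1}{13}\right) = - \frac{3}{13}$)
$- 126 k{\left(11,-11 \right)} 0 \cdot 3 = \left(-126\right) \left(- \frac{3}{13}\right) 0 \cdot 3 = \frac{378}{13} \cdot 0 = 0$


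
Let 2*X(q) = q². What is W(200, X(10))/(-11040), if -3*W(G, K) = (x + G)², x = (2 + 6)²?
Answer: 242/115 ≈ 2.1043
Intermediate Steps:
X(q) = q²/2
x = 64 (x = 8² = 64)
W(G, K) = -(64 + G)²/3
W(200, X(10))/(-11040) = -(64 + 200)²/3/(-11040) = -⅓*264²*(-1/11040) = -⅓*69696*(-1/11040) = -23232*(-1/11040) = 242/115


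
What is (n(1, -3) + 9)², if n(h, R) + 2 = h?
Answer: 64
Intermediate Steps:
n(h, R) = -2 + h
(n(1, -3) + 9)² = ((-2 + 1) + 9)² = (-1 + 9)² = 8² = 64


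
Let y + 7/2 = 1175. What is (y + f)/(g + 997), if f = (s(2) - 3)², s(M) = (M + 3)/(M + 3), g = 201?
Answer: 2351/2396 ≈ 0.98122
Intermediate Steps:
y = 2343/2 (y = -7/2 + 1175 = 2343/2 ≈ 1171.5)
s(M) = 1 (s(M) = (3 + M)/(3 + M) = 1)
f = 4 (f = (1 - 3)² = (-2)² = 4)
(y + f)/(g + 997) = (2343/2 + 4)/(201 + 997) = (2351/2)/1198 = (2351/2)*(1/1198) = 2351/2396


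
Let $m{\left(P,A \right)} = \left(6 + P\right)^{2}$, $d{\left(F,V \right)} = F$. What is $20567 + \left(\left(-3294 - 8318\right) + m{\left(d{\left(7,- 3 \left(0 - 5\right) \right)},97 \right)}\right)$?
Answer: $9124$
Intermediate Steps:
$20567 + \left(\left(-3294 - 8318\right) + m{\left(d{\left(7,- 3 \left(0 - 5\right) \right)},97 \right)}\right) = 20567 + \left(\left(-3294 - 8318\right) + \left(6 + 7\right)^{2}\right) = 20567 - \left(11612 - 13^{2}\right) = 20567 + \left(-11612 + 169\right) = 20567 - 11443 = 9124$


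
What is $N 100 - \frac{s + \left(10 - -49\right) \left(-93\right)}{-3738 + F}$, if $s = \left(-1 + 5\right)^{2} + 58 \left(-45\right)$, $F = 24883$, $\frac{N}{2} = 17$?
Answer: $\frac{71901081}{21145} \approx 3400.4$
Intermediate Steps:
$N = 34$ ($N = 2 \cdot 17 = 34$)
$s = -2594$ ($s = 4^{2} - 2610 = 16 - 2610 = -2594$)
$N 100 - \frac{s + \left(10 - -49\right) \left(-93\right)}{-3738 + F} = 34 \cdot 100 - \frac{-2594 + \left(10 - -49\right) \left(-93\right)}{-3738 + 24883} = 3400 - \frac{-2594 + \left(10 + 49\right) \left(-93\right)}{21145} = 3400 - \left(-2594 + 59 \left(-93\right)\right) \frac{1}{21145} = 3400 - \left(-2594 - 5487\right) \frac{1}{21145} = 3400 - \left(-8081\right) \frac{1}{21145} = 3400 - - \frac{8081}{21145} = 3400 + \frac{8081}{21145} = \frac{71901081}{21145}$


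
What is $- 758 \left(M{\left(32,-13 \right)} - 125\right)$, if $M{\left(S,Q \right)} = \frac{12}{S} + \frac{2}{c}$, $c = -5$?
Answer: $\frac{1895379}{20} \approx 94769.0$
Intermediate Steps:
$M{\left(S,Q \right)} = - \frac{2}{5} + \frac{12}{S}$ ($M{\left(S,Q \right)} = \frac{12}{S} + \frac{2}{-5} = \frac{12}{S} + 2 \left(- \frac{1}{5}\right) = \frac{12}{S} - \frac{2}{5} = - \frac{2}{5} + \frac{12}{S}$)
$- 758 \left(M{\left(32,-13 \right)} - 125\right) = - 758 \left(\left(- \frac{2}{5} + \frac{12}{32}\right) - 125\right) = - 758 \left(\left(- \frac{2}{5} + 12 \cdot \frac{1}{32}\right) - 125\right) = - 758 \left(\left(- \frac{2}{5} + \frac{3}{8}\right) - 125\right) = - 758 \left(- \frac{1}{40} - 125\right) = \left(-758\right) \left(- \frac{5001}{40}\right) = \frac{1895379}{20}$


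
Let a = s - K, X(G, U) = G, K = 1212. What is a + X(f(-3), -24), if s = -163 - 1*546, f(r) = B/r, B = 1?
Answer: -5764/3 ≈ -1921.3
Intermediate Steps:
f(r) = 1/r
s = -709 (s = -163 - 546 = -709)
a = -1921 (a = -709 - 1*1212 = -709 - 1212 = -1921)
a + X(f(-3), -24) = -1921 + 1/(-3) = -1921 - ⅓ = -5764/3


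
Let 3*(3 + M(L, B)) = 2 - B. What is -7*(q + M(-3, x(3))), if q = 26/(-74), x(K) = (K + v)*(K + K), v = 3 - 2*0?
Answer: 11410/111 ≈ 102.79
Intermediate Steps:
v = 3 (v = 3 + 0 = 3)
x(K) = 2*K*(3 + K) (x(K) = (K + 3)*(K + K) = (3 + K)*(2*K) = 2*K*(3 + K))
q = -13/37 (q = 26*(-1/74) = -13/37 ≈ -0.35135)
M(L, B) = -7/3 - B/3 (M(L, B) = -3 + (2 - B)/3 = -3 + (⅔ - B/3) = -7/3 - B/3)
-7*(q + M(-3, x(3))) = -7*(-13/37 + (-7/3 - 2*3*(3 + 3)/3)) = -7*(-13/37 + (-7/3 - 2*3*6/3)) = -7*(-13/37 + (-7/3 - ⅓*36)) = -7*(-13/37 + (-7/3 - 12)) = -7*(-13/37 - 43/3) = -7*(-1630/111) = 11410/111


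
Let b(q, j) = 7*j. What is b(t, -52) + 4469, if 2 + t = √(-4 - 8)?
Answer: 4105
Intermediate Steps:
t = -2 + 2*I*√3 (t = -2 + √(-4 - 8) = -2 + √(-12) = -2 + 2*I*√3 ≈ -2.0 + 3.4641*I)
b(t, -52) + 4469 = 7*(-52) + 4469 = -364 + 4469 = 4105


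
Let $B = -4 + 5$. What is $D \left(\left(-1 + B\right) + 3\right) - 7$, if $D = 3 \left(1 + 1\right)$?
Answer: $11$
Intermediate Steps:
$B = 1$
$D = 6$ ($D = 3 \cdot 2 = 6$)
$D \left(\left(-1 + B\right) + 3\right) - 7 = 6 \left(\left(-1 + 1\right) + 3\right) - 7 = 6 \left(0 + 3\right) - 7 = 6 \cdot 3 - 7 = 18 - 7 = 11$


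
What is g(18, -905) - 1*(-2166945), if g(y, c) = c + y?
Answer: 2166058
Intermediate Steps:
g(18, -905) - 1*(-2166945) = (-905 + 18) - 1*(-2166945) = -887 + 2166945 = 2166058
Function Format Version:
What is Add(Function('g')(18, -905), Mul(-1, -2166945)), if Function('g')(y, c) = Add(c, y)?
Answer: 2166058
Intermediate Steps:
Add(Function('g')(18, -905), Mul(-1, -2166945)) = Add(Add(-905, 18), Mul(-1, -2166945)) = Add(-887, 2166945) = 2166058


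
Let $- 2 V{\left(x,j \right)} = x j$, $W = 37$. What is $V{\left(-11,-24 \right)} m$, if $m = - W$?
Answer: $4884$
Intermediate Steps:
$V{\left(x,j \right)} = - \frac{j x}{2}$ ($V{\left(x,j \right)} = - \frac{x j}{2} = - \frac{j x}{2}$)
$m = -37$ ($m = \left(-1\right) 37 = -37$)
$V{\left(-11,-24 \right)} m = \left(- \frac{1}{2}\right) \left(-24\right) \left(-11\right) \left(-37\right) = \left(-132\right) \left(-37\right) = 4884$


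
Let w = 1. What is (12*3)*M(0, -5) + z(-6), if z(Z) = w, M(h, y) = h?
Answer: 1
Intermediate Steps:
z(Z) = 1
(12*3)*M(0, -5) + z(-6) = (12*3)*0 + 1 = 36*0 + 1 = 0 + 1 = 1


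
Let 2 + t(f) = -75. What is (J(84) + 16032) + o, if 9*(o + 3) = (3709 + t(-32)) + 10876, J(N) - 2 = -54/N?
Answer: 246993/14 ≈ 17642.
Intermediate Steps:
J(N) = 2 - 54/N
t(f) = -77 (t(f) = -2 - 75 = -77)
o = 1609 (o = -3 + ((3709 - 77) + 10876)/9 = -3 + (3632 + 10876)/9 = -3 + (⅑)*14508 = -3 + 1612 = 1609)
(J(84) + 16032) + o = ((2 - 54/84) + 16032) + 1609 = ((2 - 54*1/84) + 16032) + 1609 = ((2 - 9/14) + 16032) + 1609 = (19/14 + 16032) + 1609 = 224467/14 + 1609 = 246993/14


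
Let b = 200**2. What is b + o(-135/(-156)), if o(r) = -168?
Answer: 39832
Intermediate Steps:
b = 40000
b + o(-135/(-156)) = 40000 - 168 = 39832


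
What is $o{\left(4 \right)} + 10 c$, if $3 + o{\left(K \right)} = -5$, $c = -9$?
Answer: $-98$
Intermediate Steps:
$o{\left(K \right)} = -8$ ($o{\left(K \right)} = -3 - 5 = -8$)
$o{\left(4 \right)} + 10 c = -8 + 10 \left(-9\right) = -8 - 90 = -98$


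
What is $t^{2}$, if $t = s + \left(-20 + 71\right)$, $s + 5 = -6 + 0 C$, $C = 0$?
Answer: $1600$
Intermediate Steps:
$s = -11$ ($s = -5 + \left(-6 + 0 \cdot 0\right) = -5 + \left(-6 + 0\right) = -5 - 6 = -11$)
$t = 40$ ($t = -11 + \left(-20 + 71\right) = -11 + 51 = 40$)
$t^{2} = 40^{2} = 1600$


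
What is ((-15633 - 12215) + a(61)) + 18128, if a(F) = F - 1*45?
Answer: -9704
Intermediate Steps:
a(F) = -45 + F (a(F) = F - 45 = -45 + F)
((-15633 - 12215) + a(61)) + 18128 = ((-15633 - 12215) + (-45 + 61)) + 18128 = (-27848 + 16) + 18128 = -27832 + 18128 = -9704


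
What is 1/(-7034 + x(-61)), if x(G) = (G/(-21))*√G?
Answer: -3101994/21819652777 - 1281*I*√61/21819652777 ≈ -0.00014217 - 4.5853e-7*I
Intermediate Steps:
x(G) = -G^(3/2)/21 (x(G) = (-G/21)*√G = -G^(3/2)/21)
1/(-7034 + x(-61)) = 1/(-7034 - (-61)*I*√61/21) = 1/(-7034 + 61*I*√61/21)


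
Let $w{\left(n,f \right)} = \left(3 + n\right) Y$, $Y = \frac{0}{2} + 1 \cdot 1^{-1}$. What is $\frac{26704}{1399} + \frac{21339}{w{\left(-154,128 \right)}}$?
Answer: $- \frac{25820957}{211249} \approx -122.23$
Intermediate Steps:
$Y = 1$ ($Y = 0 \cdot \frac{1}{2} + 1 \cdot 1 = 0 + 1 = 1$)
$w{\left(n,f \right)} = 3 + n$ ($w{\left(n,f \right)} = \left(3 + n\right) 1 = 3 + n$)
$\frac{26704}{1399} + \frac{21339}{w{\left(-154,128 \right)}} = \frac{26704}{1399} + \frac{21339}{3 - 154} = 26704 \cdot \frac{1}{1399} + \frac{21339}{-151} = \frac{26704}{1399} + 21339 \left(- \frac{1}{151}\right) = \frac{26704}{1399} - \frac{21339}{151} = - \frac{25820957}{211249}$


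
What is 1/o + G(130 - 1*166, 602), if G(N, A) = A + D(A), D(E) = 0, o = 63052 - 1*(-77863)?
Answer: 84830831/140915 ≈ 602.00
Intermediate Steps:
o = 140915 (o = 63052 + 77863 = 140915)
G(N, A) = A (G(N, A) = A + 0 = A)
1/o + G(130 - 1*166, 602) = 1/140915 + 602 = 84830831/140915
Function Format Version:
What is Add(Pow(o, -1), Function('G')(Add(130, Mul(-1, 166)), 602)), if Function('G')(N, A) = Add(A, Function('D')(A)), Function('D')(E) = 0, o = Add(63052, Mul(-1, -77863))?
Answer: Rational(84830831, 140915) ≈ 602.00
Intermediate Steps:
o = 140915 (o = Add(63052, 77863) = 140915)
Function('G')(N, A) = A (Function('G')(N, A) = Add(A, 0) = A)
Add(Pow(o, -1), Function('G')(Add(130, Mul(-1, 166)), 602)) = Add(Pow(140915, -1), 602) = Add(Rational(1, 140915), 602) = Rational(84830831, 140915)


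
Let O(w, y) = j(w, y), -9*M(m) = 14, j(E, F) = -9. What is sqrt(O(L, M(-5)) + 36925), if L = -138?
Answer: 2*sqrt(9229) ≈ 192.14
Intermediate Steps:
M(m) = -14/9 (M(m) = -1/9*14 = -14/9)
O(w, y) = -9
sqrt(O(L, M(-5)) + 36925) = sqrt(-9 + 36925) = sqrt(36916) = 2*sqrt(9229)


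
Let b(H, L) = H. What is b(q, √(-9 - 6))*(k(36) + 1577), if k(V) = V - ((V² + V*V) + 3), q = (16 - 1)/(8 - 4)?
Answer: -7365/2 ≈ -3682.5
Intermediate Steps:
q = 15/4 ≈ 3.7500
k(V) = -3 + V - 2*V² (k(V) = V - ((V² + V²) + 3) = V - (2*V² + 3) = V - (3 + 2*V²) = V + (-3 - 2*V²) = -3 + V - 2*V²)
b(q, √(-9 - 6))*(k(36) + 1577) = 15*((-3 + 36 - 2*36²) + 1577)/4 = 15*((-3 + 36 - 2*1296) + 1577)/4 = 15*((-3 + 36 - 2592) + 1577)/4 = 15*(-2559 + 1577)/4 = (15/4)*(-982) = -7365/2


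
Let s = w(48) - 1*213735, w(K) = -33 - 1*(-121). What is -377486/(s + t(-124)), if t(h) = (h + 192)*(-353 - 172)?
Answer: 377486/249347 ≈ 1.5139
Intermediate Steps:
w(K) = 88 (w(K) = -33 + 121 = 88)
t(h) = -100800 - 525*h (t(h) = (192 + h)*(-525) = -100800 - 525*h)
s = -213647 (s = 88 - 1*213735 = 88 - 213735 = -213647)
-377486/(s + t(-124)) = -377486/(-213647 + (-100800 - 525*(-124))) = -377486/(-213647 + (-100800 + 65100)) = -377486/(-213647 - 35700) = -377486/(-249347) = -377486*(-1/249347) = 377486/249347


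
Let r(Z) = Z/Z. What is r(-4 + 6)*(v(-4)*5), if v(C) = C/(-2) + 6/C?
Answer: 5/2 ≈ 2.5000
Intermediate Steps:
v(C) = 6/C - C/2 (v(C) = C*(-½) + 6/C = -C/2 + 6/C = 6/C - C/2)
r(Z) = 1
r(-4 + 6)*(v(-4)*5) = 1*((6/(-4) - ½*(-4))*5) = 1*((6*(-¼) + 2)*5) = 1*((-3/2 + 2)*5) = 1*((½)*5) = 1*(5/2) = 5/2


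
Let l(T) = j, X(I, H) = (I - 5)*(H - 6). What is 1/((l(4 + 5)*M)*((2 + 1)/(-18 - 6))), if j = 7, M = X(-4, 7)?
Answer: 8/63 ≈ 0.12698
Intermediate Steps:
X(I, H) = (-6 + H)*(-5 + I) (X(I, H) = (-5 + I)*(-6 + H) = (-6 + H)*(-5 + I))
M = -9 (M = 30 - 6*(-4) - 5*7 + 7*(-4) = 30 + 24 - 35 - 28 = -9)
l(T) = 7
1/((l(4 + 5)*M)*((2 + 1)/(-18 - 6))) = 1/((7*(-9))*((2 + 1)/(-18 - 6))) = 1/(-189/(-24)) = 1/(-189*(-1)/24) = 1/(-63*(-⅛)) = 1/(63/8) = 8/63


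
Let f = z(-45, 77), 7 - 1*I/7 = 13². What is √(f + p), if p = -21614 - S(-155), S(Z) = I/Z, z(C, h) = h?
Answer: 3*I*√57511355/155 ≈ 146.78*I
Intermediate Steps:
I = -1134 (I = 49 - 7*13² = 49 - 7*169 = 49 - 1183 = -1134)
S(Z) = -1134/Z
f = 77
p = -3351304/155 (p = -21614 - (-1134)/(-155) = -21614 - (-1134)*(-1)/155 = -21614 - 1*1134/155 = -21614 - 1134/155 = -3351304/155 ≈ -21621.)
√(f + p) = √(77 - 3351304/155) = √(-3339369/155) = 3*I*√57511355/155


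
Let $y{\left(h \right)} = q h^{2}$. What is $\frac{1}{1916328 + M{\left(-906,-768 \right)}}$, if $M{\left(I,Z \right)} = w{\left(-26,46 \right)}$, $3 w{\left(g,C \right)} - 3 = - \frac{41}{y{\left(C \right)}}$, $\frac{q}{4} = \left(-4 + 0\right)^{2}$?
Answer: $\frac{406272}{778550815447} \approx 5.2183 \cdot 10^{-7}$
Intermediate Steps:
$q = 64$ ($q = 4 \left(-4 + 0\right)^{2} = 4 \left(-4\right)^{2} = 4 \cdot 16 = 64$)
$y{\left(h \right)} = 64 h^{2}$
$w{\left(g,C \right)} = 1 - \frac{41}{192 C^{2}}$ ($w{\left(g,C \right)} = 1 + \frac{\left(-41\right) \frac{1}{64 C^{2}}}{3} = 1 + \frac{\left(- \frac{41}{64}\right) \frac{1}{C^{2}}}{3} = 1 - \frac{41}{192 C^{2}}$)
$M{\left(I,Z \right)} = \frac{406231}{406272}$ ($M{\left(I,Z \right)} = 1 - \frac{41}{192 \cdot 2116} = 1 - \frac{41}{406272} = \frac{406231}{406272}$)
$\frac{1}{1916328 + M{\left(-906,-768 \right)}} = \frac{1}{1916328 + \frac{406231}{406272}} = \frac{1}{\frac{778550815447}{406272}} = \frac{406272}{778550815447}$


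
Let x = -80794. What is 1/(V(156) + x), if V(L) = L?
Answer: -1/80638 ≈ -1.2401e-5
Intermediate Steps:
1/(V(156) + x) = 1/(156 - 80794) = 1/(-80638) = -1/80638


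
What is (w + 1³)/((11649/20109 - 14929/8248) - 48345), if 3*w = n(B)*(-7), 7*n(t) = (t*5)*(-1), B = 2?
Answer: -718722472/8018659028349 ≈ -8.9631e-5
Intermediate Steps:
n(t) = -5*t/7 (n(t) = ((t*5)*(-1))/7 = ((5*t)*(-1))/7 = (-5*t)/7 = -5*t/7)
w = 10/3 (w = (-5/7*2*(-7))/3 = (-10/7*(-7))/3 = (⅓)*10 = 10/3 ≈ 3.3333)
(w + 1³)/((11649/20109 - 14929/8248) - 48345) = (10/3 + 1³)/((11649/20109 - 14929/8248) - 48345) = (10/3 + 1)/((11649*(1/20109) - 14929*1/8248) - 48345) = 13/(3*((3883/6703 - 14929/8248) - 48345)) = 13/(3*(-68042103/55286344 - 48345)) = 13/(3*(-2672886342783/55286344)) = (13/3)*(-55286344/2672886342783) = -718722472/8018659028349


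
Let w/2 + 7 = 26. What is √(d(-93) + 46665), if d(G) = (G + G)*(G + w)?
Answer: √56895 ≈ 238.53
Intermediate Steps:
w = 38 (w = -14 + 2*26 = -14 + 52 = 38)
d(G) = 2*G*(38 + G) (d(G) = (G + G)*(G + 38) = (2*G)*(38 + G) = 2*G*(38 + G))
√(d(-93) + 46665) = √(2*(-93)*(38 - 93) + 46665) = √(2*(-93)*(-55) + 46665) = √(10230 + 46665) = √56895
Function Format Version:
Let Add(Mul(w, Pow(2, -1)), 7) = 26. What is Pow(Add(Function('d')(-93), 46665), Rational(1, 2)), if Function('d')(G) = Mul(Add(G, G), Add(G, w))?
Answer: Pow(56895, Rational(1, 2)) ≈ 238.53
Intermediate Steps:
w = 38 (w = Add(-14, Mul(2, 26)) = Add(-14, 52) = 38)
Function('d')(G) = Mul(2, G, Add(38, G)) (Function('d')(G) = Mul(Add(G, G), Add(G, 38)) = Mul(Mul(2, G), Add(38, G)) = Mul(2, G, Add(38, G)))
Pow(Add(Function('d')(-93), 46665), Rational(1, 2)) = Pow(Add(Mul(2, -93, Add(38, -93)), 46665), Rational(1, 2)) = Pow(Add(Mul(2, -93, -55), 46665), Rational(1, 2)) = Pow(Add(10230, 46665), Rational(1, 2)) = Pow(56895, Rational(1, 2))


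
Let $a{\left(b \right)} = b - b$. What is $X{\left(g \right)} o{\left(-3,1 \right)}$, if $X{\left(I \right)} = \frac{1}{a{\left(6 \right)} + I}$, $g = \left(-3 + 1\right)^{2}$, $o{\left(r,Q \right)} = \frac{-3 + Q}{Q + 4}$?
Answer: $- \frac{1}{10} \approx -0.1$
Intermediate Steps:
$o{\left(r,Q \right)} = \frac{-3 + Q}{4 + Q}$
$g = 4$ ($g = \left(-2\right)^{2} = 4$)
$a{\left(b \right)} = 0$
$X{\left(I \right)} = \frac{1}{I}$ ($X{\left(I \right)} = \frac{1}{0 + I} = \frac{1}{I}$)
$X{\left(g \right)} o{\left(-3,1 \right)} = \frac{\frac{1}{4 + 1} \left(-3 + 1\right)}{4} = \frac{\frac{1}{5} \left(-2\right)}{4} = \frac{1}{4} \left(- \frac{2}{5}\right) = - \frac{1}{10}$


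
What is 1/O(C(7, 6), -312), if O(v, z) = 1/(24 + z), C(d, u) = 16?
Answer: -288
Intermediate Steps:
1/O(C(7, 6), -312) = 1/(1/(24 - 312)) = 1/(1/(-288)) = 1/(-1/288) = -288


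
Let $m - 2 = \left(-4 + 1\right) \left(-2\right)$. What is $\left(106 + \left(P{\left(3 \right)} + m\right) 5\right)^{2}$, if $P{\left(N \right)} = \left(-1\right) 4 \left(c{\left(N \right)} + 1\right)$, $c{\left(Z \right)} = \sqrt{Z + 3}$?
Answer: $18276 - 5040 \sqrt{6} \approx 5930.6$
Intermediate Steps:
$c{\left(Z \right)} = \sqrt{3 + Z}$
$m = 8$ ($m = 2 + \left(-4 + 1\right) \left(-2\right) = 2 - -6 = 2 + 6 = 8$)
$P{\left(N \right)} = -4 - 4 \sqrt{3 + N}$ ($P{\left(N \right)} = \left(-1\right) 4 \left(\sqrt{3 + N} + 1\right) = - 4 \left(1 + \sqrt{3 + N}\right) = -4 - 4 \sqrt{3 + N}$)
$\left(106 + \left(P{\left(3 \right)} + m\right) 5\right)^{2} = \left(106 + \left(\left(-4 - 4 \sqrt{3 + 3}\right) + 8\right) 5\right)^{2} = \left(106 + \left(\left(-4 - 4 \sqrt{6}\right) + 8\right) 5\right)^{2} = \left(106 + \left(4 - 4 \sqrt{6}\right) 5\right)^{2} = \left(106 + \left(20 - 20 \sqrt{6}\right)\right)^{2} = \left(126 - 20 \sqrt{6}\right)^{2}$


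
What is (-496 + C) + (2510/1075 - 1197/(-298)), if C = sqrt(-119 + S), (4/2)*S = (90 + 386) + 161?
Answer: -31371769/64070 + sqrt(798)/2 ≈ -475.52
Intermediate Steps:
S = 637/2 (S = ((90 + 386) + 161)/2 = (476 + 161)/2 = (1/2)*637 = 637/2 ≈ 318.50)
C = sqrt(798)/2 (C = sqrt(-119 + 637/2) = sqrt(399/2) = sqrt(798)/2 ≈ 14.124)
(-496 + C) + (2510/1075 - 1197/(-298)) = (-496 + sqrt(798)/2) + (2510/1075 - 1197/(-298)) = (-496 + sqrt(798)/2) + (2510*(1/1075) - 1197*(-1/298)) = (-496 + sqrt(798)/2) + (502/215 + 1197/298) = (-496 + sqrt(798)/2) + 406951/64070 = -31371769/64070 + sqrt(798)/2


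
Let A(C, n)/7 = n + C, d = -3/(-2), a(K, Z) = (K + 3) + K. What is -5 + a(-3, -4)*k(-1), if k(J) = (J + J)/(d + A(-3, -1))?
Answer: -277/53 ≈ -5.2264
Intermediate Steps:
a(K, Z) = 3 + 2*K (a(K, Z) = (3 + K) + K = 3 + 2*K)
d = 3/2 (d = -3*(-½) = 3/2 ≈ 1.5000)
A(C, n) = 7*C + 7*n (A(C, n) = 7*(n + C) = 7*(C + n) = 7*C + 7*n)
k(J) = -4*J/53 (k(J) = (J + J)/(3/2 + (7*(-3) + 7*(-1))) = (2*J)/(3/2 + (-21 - 7)) = (2*J)/(3/2 - 28) = (2*J)/(-53/2) = (2*J)*(-2/53) = -4*J/53)
-5 + a(-3, -4)*k(-1) = -5 + (3 + 2*(-3))*(-4/53*(-1)) = -5 + (3 - 6)*(4/53) = -5 - 3*4/53 = -5 - 12/53 = -277/53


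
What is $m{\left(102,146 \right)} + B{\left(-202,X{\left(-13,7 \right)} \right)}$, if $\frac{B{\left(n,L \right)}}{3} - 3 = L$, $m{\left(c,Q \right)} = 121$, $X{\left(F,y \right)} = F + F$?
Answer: $52$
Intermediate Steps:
$X{\left(F,y \right)} = 2 F$
$B{\left(n,L \right)} = 9 + 3 L$
$m{\left(102,146 \right)} + B{\left(-202,X{\left(-13,7 \right)} \right)} = 121 + \left(9 + 3 \cdot 2 \left(-13\right)\right) = 121 + \left(9 + 3 \left(-26\right)\right) = 121 + \left(9 - 78\right) = 121 - 69 = 52$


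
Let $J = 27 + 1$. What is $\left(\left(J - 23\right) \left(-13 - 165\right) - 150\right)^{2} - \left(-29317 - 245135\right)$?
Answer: $1356052$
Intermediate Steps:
$J = 28$
$\left(\left(J - 23\right) \left(-13 - 165\right) - 150\right)^{2} - \left(-29317 - 245135\right) = \left(\left(28 - 23\right) \left(-13 - 165\right) - 150\right)^{2} - \left(-29317 - 245135\right) = \left(5 \left(-178\right) - 150\right)^{2} - -274452 = \left(-890 - 150\right)^{2} + 274452 = \left(-1040\right)^{2} + 274452 = 1081600 + 274452 = 1356052$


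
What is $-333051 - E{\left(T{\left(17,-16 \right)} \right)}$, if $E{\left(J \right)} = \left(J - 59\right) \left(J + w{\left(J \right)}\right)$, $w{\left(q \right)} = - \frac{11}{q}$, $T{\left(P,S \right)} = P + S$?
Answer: $-333631$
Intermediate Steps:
$E{\left(J \right)} = \left(-59 + J\right) \left(J - \frac{11}{J}\right)$ ($E{\left(J \right)} = \left(J - 59\right) \left(J - \frac{11}{J}\right) = \left(-59 + J\right) \left(J - \frac{11}{J}\right)$)
$-333051 - E{\left(T{\left(17,-16 \right)} \right)} = -333051 - \left(-11 + \left(17 - 16\right)^{2} - 59 \left(17 - 16\right) + \frac{649}{17 - 16}\right) = -333051 - \left(-11 + 1^{2} - 59 + \frac{649}{1}\right) = -333051 - \left(-11 + 1 - 59 + 649 \cdot 1\right) = -333051 - \left(-11 + 1 - 59 + 649\right) = -333051 - 580 = -333631$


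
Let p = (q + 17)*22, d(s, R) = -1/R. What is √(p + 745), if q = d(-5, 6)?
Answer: √10038/3 ≈ 33.397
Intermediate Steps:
q = -⅙ (q = -1/6 = -1*⅙ = -⅙ ≈ -0.16667)
p = 1111/3 (p = (-⅙ + 17)*22 = (101/6)*22 = 1111/3 ≈ 370.33)
√(p + 745) = √(1111/3 + 745) = √(3346/3) = √10038/3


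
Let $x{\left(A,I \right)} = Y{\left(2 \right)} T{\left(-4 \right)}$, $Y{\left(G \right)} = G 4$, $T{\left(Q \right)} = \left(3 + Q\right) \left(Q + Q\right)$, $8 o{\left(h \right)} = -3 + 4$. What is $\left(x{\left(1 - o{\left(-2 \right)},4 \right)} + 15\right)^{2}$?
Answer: $6241$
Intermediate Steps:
$o{\left(h \right)} = \frac{1}{8}$ ($o{\left(h \right)} = \frac{-3 + 4}{8} = \frac{1}{8} \cdot 1 = \frac{1}{8}$)
$T{\left(Q \right)} = 2 Q \left(3 + Q\right)$ ($T{\left(Q \right)} = \left(3 + Q\right) 2 Q = 2 Q \left(3 + Q\right)$)
$Y{\left(G \right)} = 4 G$
$x{\left(A,I \right)} = 64$ ($x{\left(A,I \right)} = 4 \cdot 2 \cdot 2 \left(-4\right) \left(3 - 4\right) = 8 \cdot 2 \left(-4\right) \left(-1\right) = 8 \cdot 8 = 64$)
$\left(x{\left(1 - o{\left(-2 \right)},4 \right)} + 15\right)^{2} = \left(64 + 15\right)^{2} = 79^{2} = 6241$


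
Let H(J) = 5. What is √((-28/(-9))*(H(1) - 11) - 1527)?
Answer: I*√13911/3 ≈ 39.315*I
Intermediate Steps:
√((-28/(-9))*(H(1) - 11) - 1527) = √((-28/(-9))*(5 - 11) - 1527) = √(-28*(-⅑)*(-6) - 1527) = √((28/9)*(-6) - 1527) = √(-56/3 - 1527) = √(-4637/3) = I*√13911/3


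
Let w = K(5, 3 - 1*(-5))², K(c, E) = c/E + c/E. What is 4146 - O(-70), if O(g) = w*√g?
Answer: 4146 - 25*I*√70/16 ≈ 4146.0 - 13.073*I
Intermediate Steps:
K(c, E) = 2*c/E
w = 25/16 (w = (2*5/(3 - 1*(-5)))² = (2*5/(3 + 5))² = (2*5/8)² = (2*5*(⅛))² = (5/4)² = 25/16 ≈ 1.5625)
O(g) = 25*√g/16
4146 - O(-70) = 4146 - 25*√(-70)/16 = 4146 - 25*I*√70/16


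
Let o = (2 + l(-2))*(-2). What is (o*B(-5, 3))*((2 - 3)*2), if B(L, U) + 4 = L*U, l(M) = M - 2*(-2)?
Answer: -304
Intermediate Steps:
l(M) = 4 + M (l(M) = M + 4 = 4 + M)
B(L, U) = -4 + L*U
o = -8 (o = (2 + (4 - 2))*(-2) = (2 + 2)*(-2) = 4*(-2) = -8)
(o*B(-5, 3))*((2 - 3)*2) = (-8*(-4 - 5*3))*((2 - 3)*2) = (-8*(-4 - 15))*(-1*2) = -8*(-19)*(-2) = 152*(-2) = -304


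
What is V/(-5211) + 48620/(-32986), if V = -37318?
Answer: 488806364/85945023 ≈ 5.6874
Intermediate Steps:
V/(-5211) + 48620/(-32986) = -37318/(-5211) + 48620/(-32986) = -37318*(-1/5211) + 48620*(-1/32986) = 37318/5211 - 24310/16493 = 488806364/85945023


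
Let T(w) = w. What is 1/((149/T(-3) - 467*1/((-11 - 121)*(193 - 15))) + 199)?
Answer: 23496/3509203 ≈ 0.0066955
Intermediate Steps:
1/((149/T(-3) - 467*1/((-11 - 121)*(193 - 15))) + 199) = 1/((149/(-3) - 467*1/((-11 - 121)*(193 - 15))) + 199) = 1/((149*(-⅓) - 467/(178*(-132))) + 199) = 1/((-149/3 - 467/(-23496)) + 199) = 1/((-149/3 - 467*(-1/23496)) + 199) = 1/((-149/3 + 467/23496) + 199) = 1/(-1166501/23496 + 199) = 1/(3509203/23496) = 23496/3509203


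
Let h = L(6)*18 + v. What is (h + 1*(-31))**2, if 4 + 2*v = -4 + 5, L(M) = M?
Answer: 22801/4 ≈ 5700.3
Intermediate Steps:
v = -3/2 (v = -2 + (-4 + 5)/2 = -2 + (1/2)*1 = -2 + 1/2 = -3/2 ≈ -1.5000)
h = 213/2 (h = 6*18 - 3/2 = 108 - 3/2 = 213/2 ≈ 106.50)
(h + 1*(-31))**2 = (213/2 + 1*(-31))**2 = (213/2 - 31)**2 = (151/2)**2 = 22801/4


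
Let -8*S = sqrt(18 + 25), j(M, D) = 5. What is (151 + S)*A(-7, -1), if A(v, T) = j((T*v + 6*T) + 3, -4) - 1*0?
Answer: 755 - 5*sqrt(43)/8 ≈ 750.90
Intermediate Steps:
S = -sqrt(43)/8 (S = -sqrt(18 + 25)/8 = -sqrt(43)/8 ≈ -0.81968)
A(v, T) = 5 (A(v, T) = 5 - 1*0 = 5 + 0 = 5)
(151 + S)*A(-7, -1) = (151 - sqrt(43)/8)*5 = 755 - 5*sqrt(43)/8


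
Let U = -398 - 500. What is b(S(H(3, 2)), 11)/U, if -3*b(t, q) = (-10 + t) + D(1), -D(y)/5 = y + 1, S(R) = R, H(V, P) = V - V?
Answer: -10/1347 ≈ -0.0074239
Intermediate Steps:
H(V, P) = 0
D(y) = -5 - 5*y (D(y) = -5*(y + 1) = -5*(1 + y) = -5 - 5*y)
b(t, q) = 20/3 - t/3 (b(t, q) = -((-10 + t) + (-5 - 5*1))/3 = -((-10 + t) + (-5 - 5))/3 = -((-10 + t) - 10)/3 = -(-20 + t)/3 = 20/3 - t/3)
U = -898
b(S(H(3, 2)), 11)/U = (20/3 - ⅓*0)/(-898) = (20/3 + 0)*(-1/898) = (20/3)*(-1/898) = -10/1347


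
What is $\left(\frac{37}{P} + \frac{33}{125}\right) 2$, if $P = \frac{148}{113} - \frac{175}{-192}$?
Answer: $\frac{203868606}{6023875} \approx 33.843$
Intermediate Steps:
$P = \frac{48191}{21696}$ ($P = 148 \cdot \frac{1}{113} - - \frac{175}{192} = \frac{148}{113} + \frac{175}{192} = \frac{48191}{21696} \approx 2.2212$)
$\left(\frac{37}{P} + \frac{33}{125}\right) 2 = \left(\frac{37}{\frac{48191}{21696}} + \frac{33}{125}\right) 2 = \left(37 \cdot \frac{21696}{48191} + 33 \cdot \frac{1}{125}\right) 2 = \left(\frac{802752}{48191} + \frac{33}{125}\right) 2 = \frac{101934303}{6023875} \cdot 2 = \frac{203868606}{6023875}$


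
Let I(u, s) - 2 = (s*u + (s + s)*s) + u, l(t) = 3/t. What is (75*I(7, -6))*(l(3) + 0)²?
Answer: 2925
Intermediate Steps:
I(u, s) = 2 + u + 2*s² + s*u (I(u, s) = 2 + ((s*u + (s + s)*s) + u) = 2 + ((s*u + (2*s)*s) + u) = 2 + ((s*u + 2*s²) + u) = 2 + ((2*s² + s*u) + u) = 2 + (u + 2*s² + s*u) = 2 + u + 2*s² + s*u)
(75*I(7, -6))*(l(3) + 0)² = (75*(2 + 7 + 2*(-6)² - 6*7))*(3/3 + 0)² = (75*(2 + 7 + 2*36 - 42))*(3*(⅓) + 0)² = (75*(2 + 7 + 72 - 42))*(1 + 0)² = (75*39)*1² = 2925*1 = 2925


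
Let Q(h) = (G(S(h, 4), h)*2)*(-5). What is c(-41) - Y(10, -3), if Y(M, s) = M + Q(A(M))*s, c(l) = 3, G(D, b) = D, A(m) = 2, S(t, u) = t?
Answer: -67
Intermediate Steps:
Q(h) = -10*h (Q(h) = (h*2)*(-5) = (2*h)*(-5) = -10*h)
Y(M, s) = M - 20*s (Y(M, s) = M + (-10*2)*s = M - 20*s)
c(-41) - Y(10, -3) = 3 - (10 - 20*(-3)) = 3 - (10 + 60) = 3 - 1*70 = 3 - 70 = -67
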